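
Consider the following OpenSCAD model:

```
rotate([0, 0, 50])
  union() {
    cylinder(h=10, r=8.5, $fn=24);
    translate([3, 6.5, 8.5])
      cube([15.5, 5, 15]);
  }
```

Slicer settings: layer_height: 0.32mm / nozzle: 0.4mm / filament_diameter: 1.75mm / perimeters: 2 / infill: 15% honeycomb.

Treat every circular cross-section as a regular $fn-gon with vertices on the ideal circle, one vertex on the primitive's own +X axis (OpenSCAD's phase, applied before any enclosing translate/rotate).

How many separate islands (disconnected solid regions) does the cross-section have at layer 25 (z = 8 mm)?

1

At z = 8 mm: the r=8.5 cylinder contributes a regular 24-gon of circumradius 8.5; the cube at (3, 6.5) does not reach this height (z outside [8.5, 23.5]); Taking the union: only the r=8.5 cylinder is present, so the union is just that shape — 1 connected region; (rotated 50° about Z; rotation is an isometry so areas/perimeters/island counts are preserved). Overall, the cross-section is a single solid region. Island count = 1.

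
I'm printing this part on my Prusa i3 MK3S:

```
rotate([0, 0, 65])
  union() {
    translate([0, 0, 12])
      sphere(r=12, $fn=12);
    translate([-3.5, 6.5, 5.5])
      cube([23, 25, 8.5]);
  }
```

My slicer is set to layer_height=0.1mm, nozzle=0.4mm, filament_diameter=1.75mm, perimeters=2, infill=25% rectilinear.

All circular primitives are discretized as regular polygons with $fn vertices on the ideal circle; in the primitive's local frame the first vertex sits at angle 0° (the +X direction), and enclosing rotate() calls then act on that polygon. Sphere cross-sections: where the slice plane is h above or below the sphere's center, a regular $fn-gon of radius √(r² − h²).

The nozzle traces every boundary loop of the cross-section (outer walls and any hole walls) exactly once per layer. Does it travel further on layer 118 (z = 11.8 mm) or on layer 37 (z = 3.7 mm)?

layer 118 (z = 11.8 mm)

Layer 118 (z = 11.8): the sphere: section is a regular 12-gon, circumradius = √(r²−h²) = √(12²−0.2²) = 11.998 (perimeter = 2·12·11.998·sin(180°/12) = 74.53 mm); the cube at (-3.5, 6.5) is present — its section is the full 23×25 rectangle (perimeter 96.00 mm); Merging all regions: the regions partially overlap (shared area 53.34 mm²), so the edge portions inside another operand are dropped and the merged outline is re-measured after clipping — boundary = 137.24 mm; (whole slice rotated 65° about Z — lengths, areas and connectivity unchanged). So its perimeter = 137.24 mm. Layer 37 (z = 3.7): the r=12 sphere contributes a regular 12-gon of circumradius √(12²−8.3²) = 8.667 (perimeter = 2·12·8.667·sin(180°/12) = 53.83 mm); the cube at (-3.5, 6.5) is absent (z outside [5.5, 14]); Merging all regions: only the r=12 sphere is present, so the union is just that shape — boundary = 53.83 mm; (rotated 65° about Z; rotation is an isometry so areas/perimeters/island counts are preserved). So its perimeter = 53.83 mm. Layer 118 is larger (137.24 vs 53.83 mm).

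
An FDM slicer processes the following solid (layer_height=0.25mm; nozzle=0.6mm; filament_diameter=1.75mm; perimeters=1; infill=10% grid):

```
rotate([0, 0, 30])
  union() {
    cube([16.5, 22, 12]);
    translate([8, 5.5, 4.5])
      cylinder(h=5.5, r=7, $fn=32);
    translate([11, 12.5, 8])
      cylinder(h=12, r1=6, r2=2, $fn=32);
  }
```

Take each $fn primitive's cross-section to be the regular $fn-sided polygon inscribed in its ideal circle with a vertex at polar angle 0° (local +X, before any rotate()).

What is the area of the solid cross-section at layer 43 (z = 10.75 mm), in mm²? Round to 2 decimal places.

363.00 mm²

At z = 10.75 mm: the 16.5×22 cube contributes its full rectangle (area 363.00 mm²); the cylinder at (8, 5.5) is not intersected at this z (z outside [4.5, 10]); the cone at (11, 12.5) (r1=6→r2=2) has section circumradius 5.083 here — a regular 32-gon (area = (32/2)·5.083²·sin(360°/32) = 80.66 mm²); Taking the union: the cone at (11, 12.5) lies entirely inside the 16.5×22 cube, so the union is just the 16.5×22 cube — area = 363.00 mm²; (rotated 30° about Z; rotation is an isometry so areas/perimeters/island counts are preserved). Overall, the cross-section is a single solid region. Net area = 363.00 mm².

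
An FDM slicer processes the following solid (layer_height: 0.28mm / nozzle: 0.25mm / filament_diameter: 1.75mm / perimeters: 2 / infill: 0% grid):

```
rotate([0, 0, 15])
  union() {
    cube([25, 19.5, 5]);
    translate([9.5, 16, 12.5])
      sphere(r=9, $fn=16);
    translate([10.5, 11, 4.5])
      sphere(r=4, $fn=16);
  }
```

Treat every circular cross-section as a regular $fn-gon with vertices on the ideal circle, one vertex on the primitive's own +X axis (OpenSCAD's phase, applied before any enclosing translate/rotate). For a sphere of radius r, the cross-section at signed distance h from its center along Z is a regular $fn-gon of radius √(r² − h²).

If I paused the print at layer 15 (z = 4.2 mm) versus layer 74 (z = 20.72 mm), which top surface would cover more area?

Layer 15 (z = 4.2): the cube is present — its section is the full 25×19.5 rectangle (area 487.50 mm²); the r=9 sphere at (9.5, 16) slices to a regular 16-gon of circumradius 3.480 (√(r²−h²) with h=8.3 from center) (area = (16/2)·3.480²·sin(360°/16) = 37.07 mm²); the r=4 sphere at (10.5, 11) slices to a regular 16-gon of circumradius 3.989 (√(r²−h²) with h=0.3 from center) (area = (16/2)·3.989²·sin(360°/16) = 48.71 mm²); Merging all regions: the regions partially overlap — summed areas 573.28 mm² minus the doubly-counted overlap 85.78 mm² gives 487.50 mm² — area = 487.50 mm²; (whole slice rotated 15° about Z — lengths, areas and connectivity unchanged). So its area = 487.50 mm². Layer 74 (z = 20.72): the cube is not intersected at this z (z outside [0, 5]); the r=9 sphere at (9.5, 16) slices to a regular 16-gon of circumradius 3.665 (√(r²−h²) with h=8.22 from center) (area = (16/2)·3.665²·sin(360°/16) = 41.12 mm²); the sphere at (10.5, 11) does not reach this height (|z−center|=16.220 > r=4); Taking the union: only the r=9 sphere at (9.5, 16) is present, so the union is just that shape — area = 41.12 mm²; (rotated 15° about Z; rotation is an isometry so areas/perimeters/island counts are preserved). So its area = 41.12 mm². Layer 15 is larger (487.50 vs 41.12 mm²).

layer 15 (z = 4.2 mm)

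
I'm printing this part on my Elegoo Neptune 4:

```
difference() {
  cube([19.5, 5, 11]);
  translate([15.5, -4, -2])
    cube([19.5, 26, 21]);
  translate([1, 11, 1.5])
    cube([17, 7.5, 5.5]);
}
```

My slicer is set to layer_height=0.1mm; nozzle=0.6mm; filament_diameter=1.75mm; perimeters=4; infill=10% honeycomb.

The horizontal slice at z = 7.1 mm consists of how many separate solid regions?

1

At z = 7.1 mm: the 19.5×5 cube contributes its full rectangle; the 19.5×26 cube at (15.5, -4) contributes its full rectangle; the cube at (1, 11) does not reach this height (z outside [1.5, 7]); Subtracting the remaining from the first: starting from the 19.5×5 cube, the 19.5×26 cube at (15.5, -4) partially overlaps it — only the 20.00 mm² overlap (of its 507.00 mm²) is removed, clipping the outline — 1 connected region. The result has 1 disconnected region.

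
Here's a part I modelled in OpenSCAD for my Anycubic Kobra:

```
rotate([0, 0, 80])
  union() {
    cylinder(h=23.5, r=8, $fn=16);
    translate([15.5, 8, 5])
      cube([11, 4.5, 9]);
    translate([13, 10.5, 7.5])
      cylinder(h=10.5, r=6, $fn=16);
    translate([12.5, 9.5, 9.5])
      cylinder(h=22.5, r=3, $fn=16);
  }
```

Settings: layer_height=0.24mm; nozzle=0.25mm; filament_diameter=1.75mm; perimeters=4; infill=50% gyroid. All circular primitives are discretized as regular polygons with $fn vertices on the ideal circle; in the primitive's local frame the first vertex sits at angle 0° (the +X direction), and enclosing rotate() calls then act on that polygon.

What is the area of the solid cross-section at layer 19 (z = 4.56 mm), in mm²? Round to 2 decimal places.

195.93 mm²

At z = 4.56 mm: the r=8 cylinder contributes a regular 16-gon of circumradius 8 (area = (16/2)·8.000²·sin(360°/16) = 195.93 mm²); the cube at (15.5, 8) is not intersected at this z (z outside [5, 14]); the cylinder at (13, 10.5) does not reach this height (z outside [7.5, 18]); the cylinder at (12.5, 9.5) does not reach this height (z outside [9.5, 32]); Merging all regions: only the r=8 cylinder is present, so the union is just that shape — area = 195.93 mm²; (whole slice rotated 80° about Z — lengths, areas and connectivity unchanged). Overall, the cross-section is a single solid region. Net area = 195.93 mm².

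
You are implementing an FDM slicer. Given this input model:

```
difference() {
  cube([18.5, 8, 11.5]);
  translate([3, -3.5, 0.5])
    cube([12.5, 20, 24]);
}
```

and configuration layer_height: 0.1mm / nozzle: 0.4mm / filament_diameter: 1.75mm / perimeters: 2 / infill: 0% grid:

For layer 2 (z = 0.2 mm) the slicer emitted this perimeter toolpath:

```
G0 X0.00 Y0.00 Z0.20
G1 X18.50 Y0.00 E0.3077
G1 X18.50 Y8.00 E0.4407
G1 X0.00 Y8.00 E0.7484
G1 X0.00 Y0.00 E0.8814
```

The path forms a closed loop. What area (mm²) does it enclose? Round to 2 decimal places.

Apply the shoelace formula to the sequence of (X, Y) vertices; enclosed area = 148.00 mm².

148.00 mm²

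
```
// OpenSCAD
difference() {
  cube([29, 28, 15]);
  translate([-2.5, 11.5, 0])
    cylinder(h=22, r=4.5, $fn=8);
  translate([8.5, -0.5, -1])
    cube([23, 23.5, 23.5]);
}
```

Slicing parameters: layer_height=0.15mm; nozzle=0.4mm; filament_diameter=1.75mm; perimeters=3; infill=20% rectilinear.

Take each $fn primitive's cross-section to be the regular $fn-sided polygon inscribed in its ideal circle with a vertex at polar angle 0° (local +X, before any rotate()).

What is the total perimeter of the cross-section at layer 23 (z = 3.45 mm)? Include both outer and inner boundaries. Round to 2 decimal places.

115.44 mm

At z = 3.45 mm: the cube (footprint 29×28) is included at this height (perimeter 114.00 mm); the r=4.5 cylinder at (-2.5, 11.5) contributes a regular 8-gon of circumradius 4.5 (perimeter = 2·8·4.500·sin(180°/8) = 27.55 mm); the cube at (8.5, -0.5) is present — its section is the full 23×23.5 rectangle (perimeter 93.00 mm); Subtracting the remaining from the first: starting from the 29×28 cube, the r=4.5 cylinder at (-2.5, 11.5) partially overlaps it — only the 8.73 mm² overlap (of its 57.28 mm²) is removed, clipping the outline; the 23×23.5 cube at (8.5, -0.5) partially overlaps it — only the 471.50 mm² overlap (of its 540.50 mm²) is removed, clipping the outline — boundary = 115.44 mm. Overall, the cross-section is a single solid region. Total boundary length (outer) = 115.44 mm.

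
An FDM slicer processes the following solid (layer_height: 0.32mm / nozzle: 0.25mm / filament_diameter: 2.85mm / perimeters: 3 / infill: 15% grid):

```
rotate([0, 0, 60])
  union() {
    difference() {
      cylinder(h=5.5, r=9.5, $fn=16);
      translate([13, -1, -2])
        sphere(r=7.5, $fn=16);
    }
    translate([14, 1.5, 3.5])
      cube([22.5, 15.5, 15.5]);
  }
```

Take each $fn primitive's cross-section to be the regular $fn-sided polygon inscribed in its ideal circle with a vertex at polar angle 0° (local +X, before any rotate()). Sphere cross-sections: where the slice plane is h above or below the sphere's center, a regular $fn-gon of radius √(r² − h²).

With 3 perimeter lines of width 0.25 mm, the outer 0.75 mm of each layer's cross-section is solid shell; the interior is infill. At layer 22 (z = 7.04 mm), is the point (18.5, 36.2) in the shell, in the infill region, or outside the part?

outside

At z = 7.04 mm: the cylinder is absent (z outside [0, 5.5]); the sphere at (13, -1) does not reach this height (|z−center|=9.040 > r=7.5); Taking the first minus the rest: the first operand is absent here, so nothing remains; the 22.5×15.5 cube at (14, 1.5) contributes its full rectangle; Combining (union): only the 22.5×15.5 cube at (14, 1.5) is present, so the union is just that shape — 1 connected region; (rotated 60° about Z; rotation is an isometry so areas/perimeters/island counts are preserved). Overall, the cross-section is a single solid region. Undo the 60° rotation: the query point maps to (40.600, 2.079) in the un-rotated model frame. The nearest boundary edge runs (36.50, 1.50)→(36.50, 17.00); distance from the point to it = 4.10 mm. The point is not inside any of the regions above, so it lies outside the cross-section (4.10 mm from the nearest boundary).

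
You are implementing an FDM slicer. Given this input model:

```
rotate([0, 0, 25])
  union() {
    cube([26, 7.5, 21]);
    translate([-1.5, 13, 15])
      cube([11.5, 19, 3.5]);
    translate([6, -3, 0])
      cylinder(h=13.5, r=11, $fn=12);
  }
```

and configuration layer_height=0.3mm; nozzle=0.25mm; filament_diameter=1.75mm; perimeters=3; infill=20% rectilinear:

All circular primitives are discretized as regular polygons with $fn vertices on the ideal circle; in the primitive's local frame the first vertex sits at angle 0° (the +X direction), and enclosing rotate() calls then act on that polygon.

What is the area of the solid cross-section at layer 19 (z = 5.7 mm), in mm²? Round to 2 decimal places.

At z = 5.7 mm: the cube (footprint 26×7.5) is included at this height (area 195.00 mm²); the cube at (-1.5, 13) is absent (z outside [15, 18.5]); the r=11 cylinder at (6, -3) contributes a regular 12-gon of circumradius 11 (area = (12/2)·11.000²·sin(360°/12) = 363.00 mm²); Merging all regions: the regions partially overlap — summed areas 558.00 mm² minus the doubly-counted overlap 101.11 mm² gives 456.89 mm² — area = 456.89 mm²; (whole slice rotated 25° about Z — lengths, areas and connectivity unchanged). Overall, the cross-section is a single solid region. Net area = 456.89 mm².

456.89 mm²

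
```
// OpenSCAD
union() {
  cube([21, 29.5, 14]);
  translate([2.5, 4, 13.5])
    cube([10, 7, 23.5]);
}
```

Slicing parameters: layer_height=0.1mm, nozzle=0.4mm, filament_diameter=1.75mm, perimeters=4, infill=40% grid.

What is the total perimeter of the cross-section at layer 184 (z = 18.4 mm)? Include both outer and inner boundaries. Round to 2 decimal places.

34.00 mm

At z = 18.4 mm: the cube is not intersected at this z (z outside [0, 14]); the cube at (2.5, 4) (footprint 10×7) is included at this height (perimeter 34.00 mm); Combining (union): only the 10×7 cube at (2.5, 4) is present, so the union is just that shape — boundary = 34.00 mm. Overall, the cross-section is a single solid region. Total boundary length (outer) = 34.00 mm.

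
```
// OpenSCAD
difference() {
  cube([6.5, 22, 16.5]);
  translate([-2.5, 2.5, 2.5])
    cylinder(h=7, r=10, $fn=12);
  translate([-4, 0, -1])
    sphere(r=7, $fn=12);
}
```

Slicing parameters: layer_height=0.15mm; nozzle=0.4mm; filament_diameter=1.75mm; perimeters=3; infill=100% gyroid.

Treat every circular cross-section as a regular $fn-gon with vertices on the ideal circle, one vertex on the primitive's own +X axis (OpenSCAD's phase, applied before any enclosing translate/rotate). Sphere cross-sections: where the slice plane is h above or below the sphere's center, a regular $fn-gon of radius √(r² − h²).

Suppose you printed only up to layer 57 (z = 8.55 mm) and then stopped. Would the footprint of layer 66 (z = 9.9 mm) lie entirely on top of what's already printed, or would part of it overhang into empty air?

part overhangs

Compare the two slices. At z = 8.55: the cube is present — its section is the full 6.5×22 rectangle (area 143.00 mm²); the cylinder at (-2.5, 2.5): section is a regular 12-gon, circumradius r=10 (area = (12/2)·10.000²·sin(360°/12) = 300.00 mm²); the sphere at (-4, 0) is absent (|z−center|=9.550 > r=7); Taking the first minus the rest: starting from the 6.5×22 cube (143.00 mm²), the r=10 cylinder at (-2.5, 2.5) partially overlaps it — only the 65.22 mm² overlap (of its 300.00 mm²) is removed, clipping the outline — area = 77.78 mm². At z = 9.9: the cube is present — its section is the full 6.5×22 rectangle (area 143.00 mm²); the cylinder at (-2.5, 2.5) does not reach this height (z outside [2.5, 9.5]); the sphere at (-4, 0) is not intersected at this z (|z−center|=10.900 > r=7); Taking the first minus the rest: none of the subtracted shapes is present at this height, so the 6.5×22 cube is unchanged — area = 143.00 mm². Checking containment: at z = 9.9 the cross-section extends beyond the z = 8.55 cross-section by about 65.22 mm².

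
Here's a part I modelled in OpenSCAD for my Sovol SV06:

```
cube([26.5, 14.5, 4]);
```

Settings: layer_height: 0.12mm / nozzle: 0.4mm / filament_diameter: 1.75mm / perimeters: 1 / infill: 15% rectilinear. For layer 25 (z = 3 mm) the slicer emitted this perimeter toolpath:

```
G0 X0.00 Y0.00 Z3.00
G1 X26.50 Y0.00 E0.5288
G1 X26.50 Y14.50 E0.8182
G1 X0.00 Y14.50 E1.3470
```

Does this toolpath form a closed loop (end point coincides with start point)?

Start point (G0): (0.00, 0.00). End point (last G1): the path does not return to the start — open.

no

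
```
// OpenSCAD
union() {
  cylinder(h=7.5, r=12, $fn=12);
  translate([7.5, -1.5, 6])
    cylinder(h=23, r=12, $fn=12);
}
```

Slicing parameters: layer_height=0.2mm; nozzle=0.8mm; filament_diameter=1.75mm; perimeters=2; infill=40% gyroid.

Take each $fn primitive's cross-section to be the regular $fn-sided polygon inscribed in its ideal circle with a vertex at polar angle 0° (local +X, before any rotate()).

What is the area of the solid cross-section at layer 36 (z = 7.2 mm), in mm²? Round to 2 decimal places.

608.57 mm²

At z = 7.2 mm: the cylinder: section is a regular 12-gon, circumradius r=12 (area = (12/2)·12.000²·sin(360°/12) = 432.00 mm²); the r=12 cylinder at (7.5, -1.5) contributes a regular 12-gon of circumradius 12 (area = (12/2)·12.000²·sin(360°/12) = 432.00 mm²); Combining (union): the regions partially overlap — summed areas 864.00 mm² minus the doubly-counted overlap 255.43 mm² gives 608.57 mm² — area = 608.57 mm². Overall, the cross-section is a single solid region. Net area = 608.57 mm².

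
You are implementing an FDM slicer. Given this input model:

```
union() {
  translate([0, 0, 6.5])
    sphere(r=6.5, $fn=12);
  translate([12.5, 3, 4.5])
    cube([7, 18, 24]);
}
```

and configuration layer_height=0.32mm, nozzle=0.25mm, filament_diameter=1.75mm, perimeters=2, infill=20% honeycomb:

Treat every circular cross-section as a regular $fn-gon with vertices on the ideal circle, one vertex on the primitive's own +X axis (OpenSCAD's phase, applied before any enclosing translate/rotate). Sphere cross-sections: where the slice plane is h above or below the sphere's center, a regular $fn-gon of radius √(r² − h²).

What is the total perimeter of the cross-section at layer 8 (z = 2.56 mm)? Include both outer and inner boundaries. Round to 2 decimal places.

32.11 mm

At z = 2.56 mm: the sphere: section is a regular 12-gon, circumradius = √(r²−h²) = √(6.5²−3.94²) = 5.170 (perimeter = 2·12·5.170·sin(180°/12) = 32.11 mm); the cube at (12.5, 3) is absent (z outside [4.5, 28.5]); Taking the union: only the r=6.5 sphere is present, so the union is just that shape — boundary = 32.11 mm. Overall, the cross-section is a single solid region. Total boundary length (outer) = 32.11 mm.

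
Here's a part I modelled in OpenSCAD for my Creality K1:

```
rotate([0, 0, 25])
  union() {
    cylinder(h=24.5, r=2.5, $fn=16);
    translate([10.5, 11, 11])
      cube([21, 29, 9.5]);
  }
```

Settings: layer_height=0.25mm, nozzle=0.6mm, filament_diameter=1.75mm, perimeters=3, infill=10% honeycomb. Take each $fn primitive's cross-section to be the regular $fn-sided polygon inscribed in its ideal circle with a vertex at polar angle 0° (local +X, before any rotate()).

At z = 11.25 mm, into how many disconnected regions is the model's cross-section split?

2

At z = 11.25 mm: the r=2.5 cylinder contributes a regular 16-gon of circumradius 2.5; the cube at (10.5, 11) (footprint 21×29) is included at this height; Taking the union: the 2 present regions are separate (no shared area or edge), so areas and boundary lengths simply add and each stays a separate island — 2 connected regions; (rotated 25° about Z; rotation is an isometry so areas/perimeters/island counts are preserved). The result has 2 disconnected regions.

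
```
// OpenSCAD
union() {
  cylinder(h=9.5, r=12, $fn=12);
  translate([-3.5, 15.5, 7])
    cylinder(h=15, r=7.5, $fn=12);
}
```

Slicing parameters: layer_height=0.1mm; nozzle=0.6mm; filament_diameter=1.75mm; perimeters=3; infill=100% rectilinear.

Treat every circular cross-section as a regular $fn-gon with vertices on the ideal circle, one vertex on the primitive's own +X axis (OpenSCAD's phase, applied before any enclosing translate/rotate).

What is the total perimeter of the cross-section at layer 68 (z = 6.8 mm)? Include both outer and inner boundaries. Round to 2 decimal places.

At z = 6.8 mm: the cylinder: section is a regular 12-gon, circumradius r=12 (perimeter = 2·12·12.000·sin(180°/12) = 74.54 mm); the cylinder at (-3.5, 15.5) is absent (z outside [7, 22]); Combining (union): only the r=12 cylinder is present, so the union is just that shape — boundary = 74.54 mm. Overall, the cross-section is a single solid region. Total boundary length (outer) = 74.54 mm.

74.54 mm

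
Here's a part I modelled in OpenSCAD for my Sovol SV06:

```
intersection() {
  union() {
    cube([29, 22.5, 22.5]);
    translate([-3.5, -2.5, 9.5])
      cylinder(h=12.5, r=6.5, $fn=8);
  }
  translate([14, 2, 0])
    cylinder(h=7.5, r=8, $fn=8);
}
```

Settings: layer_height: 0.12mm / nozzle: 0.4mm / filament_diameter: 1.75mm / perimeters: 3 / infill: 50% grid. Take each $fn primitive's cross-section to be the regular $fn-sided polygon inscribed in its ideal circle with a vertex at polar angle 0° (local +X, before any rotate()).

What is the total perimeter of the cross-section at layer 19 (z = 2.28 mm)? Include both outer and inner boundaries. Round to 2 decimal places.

43.16 mm

At z = 2.28 mm: the cube (footprint 29×22.5) is included at this height (perimeter 103.00 mm); the cylinder at (-3.5, -2.5) does not reach this height (z outside [9.5, 22]); Merging all regions: only the 29×22.5 cube is present, so the union is just that shape — boundary = 103.00 mm; the r=8 cylinder at (14, 2) gives a regular 8-gon of circumradius 8 (constant along its height) (perimeter = 2·8·8.000·sin(180°/8) = 48.98 mm); Taking the intersection: the r=8 cylinder at (14, 2) partially overlaps that combined region; clipping to the common part keeps 120.85 mm² — boundary = 43.16 mm. Overall, the cross-section is a single solid region. Total boundary length (outer) = 43.16 mm.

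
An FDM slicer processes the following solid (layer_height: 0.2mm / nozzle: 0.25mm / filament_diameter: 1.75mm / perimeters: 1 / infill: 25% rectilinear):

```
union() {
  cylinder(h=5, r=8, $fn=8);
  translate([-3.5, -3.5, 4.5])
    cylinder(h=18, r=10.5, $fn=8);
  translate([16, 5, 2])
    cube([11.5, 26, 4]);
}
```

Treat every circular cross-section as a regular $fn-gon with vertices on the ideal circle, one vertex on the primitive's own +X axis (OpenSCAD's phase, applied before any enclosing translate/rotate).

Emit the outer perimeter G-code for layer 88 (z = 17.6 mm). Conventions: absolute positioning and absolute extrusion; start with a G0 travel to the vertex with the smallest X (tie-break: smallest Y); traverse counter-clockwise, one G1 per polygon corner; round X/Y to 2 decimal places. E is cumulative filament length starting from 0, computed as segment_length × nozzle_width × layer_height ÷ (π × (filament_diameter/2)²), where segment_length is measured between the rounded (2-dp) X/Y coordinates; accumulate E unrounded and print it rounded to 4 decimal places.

At z = 17.6 mm: the cylinder is absent (z outside [0, 5]); the r=10.5 cylinder at (-3.5, -3.5) gives a regular 8-gon of circumradius 10.5 (constant along its height); the cube at (16, 5) is not intersected at this z (z outside [2, 6]); Taking the union: only the r=10.5 cylinder at (-3.5, -3.5) is present, so the union is just that shape — 1 connected region. The outline is a single polygon with 8 vertices. Extrusion per mm of travel: 0.25 × 0.2 / (π × 0.875²) = 0.020788. Accumulating E over each segment gives final E = 1.3360.

G0 X-14.00 Y-3.50 Z17.60
G1 X-10.92 Y-10.92 E0.1670
G1 X-3.50 Y-14.00 E0.3340
G1 X3.92 Y-10.92 E0.5010
G1 X7.00 Y-3.50 E0.6680
G1 X3.92 Y3.92 E0.8350
G1 X-3.50 Y7.00 E1.0020
G1 X-10.92 Y3.92 E1.1690
G1 X-14.00 Y-3.50 E1.3360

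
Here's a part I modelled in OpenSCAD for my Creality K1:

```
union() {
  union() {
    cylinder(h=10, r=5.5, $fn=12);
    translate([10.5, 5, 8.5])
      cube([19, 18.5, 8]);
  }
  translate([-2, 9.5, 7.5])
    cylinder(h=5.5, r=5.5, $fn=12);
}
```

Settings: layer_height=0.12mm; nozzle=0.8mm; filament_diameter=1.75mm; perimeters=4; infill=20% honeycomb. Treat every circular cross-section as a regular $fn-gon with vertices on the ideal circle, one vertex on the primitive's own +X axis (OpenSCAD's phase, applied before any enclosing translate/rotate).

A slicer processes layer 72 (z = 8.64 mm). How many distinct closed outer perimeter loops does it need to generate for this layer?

2

At z = 8.64 mm: the r=5.5 cylinder contributes a regular 12-gon of circumradius 5.5; the cube at (10.5, 5) is present — its section is the full 19×18.5 rectangle; Taking the union: the 2 present regions are separate (no shared area or edge), so areas and boundary lengths simply add and each stays a separate island — 2 connected regions; the r=5.5 cylinder at (-2, 9.5) gives a regular 12-gon of circumradius 5.5 (constant along its height); Taking the union: the regions partially overlap (shared area 3.32 mm²), so overlapping operands fuse into one piece — 2 connected regions. The result has 2 disconnected regions.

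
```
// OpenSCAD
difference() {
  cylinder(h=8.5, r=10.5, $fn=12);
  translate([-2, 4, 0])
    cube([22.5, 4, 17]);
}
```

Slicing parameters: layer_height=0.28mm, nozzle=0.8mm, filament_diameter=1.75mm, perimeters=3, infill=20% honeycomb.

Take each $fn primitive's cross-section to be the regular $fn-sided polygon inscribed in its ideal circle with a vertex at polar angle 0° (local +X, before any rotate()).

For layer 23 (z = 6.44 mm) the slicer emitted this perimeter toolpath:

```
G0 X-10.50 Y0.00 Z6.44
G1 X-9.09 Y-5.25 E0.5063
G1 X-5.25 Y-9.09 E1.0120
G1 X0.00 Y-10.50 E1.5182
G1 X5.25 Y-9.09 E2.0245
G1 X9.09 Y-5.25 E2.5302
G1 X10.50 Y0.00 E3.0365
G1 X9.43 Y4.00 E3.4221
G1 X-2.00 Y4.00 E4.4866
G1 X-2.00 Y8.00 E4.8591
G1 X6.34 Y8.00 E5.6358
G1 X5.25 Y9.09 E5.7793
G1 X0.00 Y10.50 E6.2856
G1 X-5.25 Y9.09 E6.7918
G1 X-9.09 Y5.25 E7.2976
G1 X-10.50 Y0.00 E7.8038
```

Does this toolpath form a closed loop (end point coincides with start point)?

yes

Start point (G0): (-10.50, 0.00). End point (last G1): the path returns to the start — closed.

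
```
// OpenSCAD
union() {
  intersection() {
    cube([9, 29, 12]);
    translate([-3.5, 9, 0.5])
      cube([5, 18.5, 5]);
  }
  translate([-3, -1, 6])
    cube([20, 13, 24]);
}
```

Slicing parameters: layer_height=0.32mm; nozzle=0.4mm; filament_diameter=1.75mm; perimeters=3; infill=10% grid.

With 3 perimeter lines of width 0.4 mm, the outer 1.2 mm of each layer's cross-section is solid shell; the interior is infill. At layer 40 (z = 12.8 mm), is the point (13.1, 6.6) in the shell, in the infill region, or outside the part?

infill

At z = 12.8 mm: the cube is not intersected at this z (z outside [0, 12]); the cube at (-3.5, 9) does not reach this height (z outside [0.5, 5.5]); Taking the intersection: at least one operand is absent at this height, so nothing remains; the 20×13 cube at (-3, -1) contributes its full rectangle; Merging all regions: only the 20×13 cube at (-3, -1) is present, so the union is just that shape — 1 connected region. Overall, the cross-section is a single solid region. The nearest boundary edge runs (17.00, -1.00)→(17.00, 12.00); distance from the point to it = 3.90 mm. The point is inside the cross-section and 3.90 mm from the nearest boundary — more than the 1.2 mm shell width (3 × 0.4), so it's in the infill interior.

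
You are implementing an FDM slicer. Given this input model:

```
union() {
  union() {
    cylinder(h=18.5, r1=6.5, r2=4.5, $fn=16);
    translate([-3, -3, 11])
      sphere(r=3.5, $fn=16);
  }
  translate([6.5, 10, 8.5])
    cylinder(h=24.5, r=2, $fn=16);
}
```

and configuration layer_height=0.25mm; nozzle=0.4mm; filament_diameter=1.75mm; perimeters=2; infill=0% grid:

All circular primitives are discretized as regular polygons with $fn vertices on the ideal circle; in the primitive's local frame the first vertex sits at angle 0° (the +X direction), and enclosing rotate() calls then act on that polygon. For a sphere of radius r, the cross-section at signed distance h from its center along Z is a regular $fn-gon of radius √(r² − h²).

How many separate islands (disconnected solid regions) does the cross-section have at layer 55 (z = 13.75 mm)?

2

At z = 13.75 mm: the cone contributes a regular 16-gon of circumradius 5.014 (interpolated between r1=6.5 and r2=4.5 at t=0.743); the sphere at (-3, -3): section is a regular 16-gon, circumradius = √(r²−h²) = √(3.5²−2.75²) = 2.165; Combining (union): the regions partially overlap (shared area 9.54 mm²), so overlapping operands fuse into one piece — 1 connected region; the cylinder at (6.5, 10): section is a regular 16-gon, circumradius r=2; Combining (union): the 2 present regions are separate (no shared area or edge), so areas and boundary lengths simply add and each stays a separate island — 2 connected regions. Overall, the cross-section has 2 separate islands. Island count = 2.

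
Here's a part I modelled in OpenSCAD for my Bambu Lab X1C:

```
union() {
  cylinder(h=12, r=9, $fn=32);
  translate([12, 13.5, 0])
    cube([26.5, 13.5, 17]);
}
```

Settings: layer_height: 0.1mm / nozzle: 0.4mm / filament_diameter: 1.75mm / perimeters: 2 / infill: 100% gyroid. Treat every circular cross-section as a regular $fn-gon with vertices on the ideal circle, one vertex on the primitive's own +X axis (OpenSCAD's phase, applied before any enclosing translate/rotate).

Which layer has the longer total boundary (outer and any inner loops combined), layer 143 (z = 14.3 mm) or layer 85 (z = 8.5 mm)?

layer 85 (z = 8.5 mm)

Layer 143 (z = 14.3): the cylinder is not intersected at this z (z outside [0, 12]); the 26.5×13.5 cube at (12, 13.5) contributes its full rectangle (perimeter 80.00 mm); Combining (union): only the 26.5×13.5 cube at (12, 13.5) is present, so the union is just that shape — boundary = 80.00 mm. So its perimeter = 80.00 mm. Layer 85 (z = 8.5): the r=9 cylinder gives a regular 32-gon of circumradius 9 (constant along its height) (perimeter = 2·32·9.000·sin(180°/32) = 56.46 mm); the cube at (12, 13.5) (footprint 26.5×13.5) is included at this height (perimeter 80.00 mm); Taking the union: the 2 present regions are separate (no shared area or edge), so areas and boundary lengths simply add and each stays a separate island — boundary = 136.46 mm. So its perimeter = 136.46 mm. Layer 85 is larger (136.46 vs 80.00 mm).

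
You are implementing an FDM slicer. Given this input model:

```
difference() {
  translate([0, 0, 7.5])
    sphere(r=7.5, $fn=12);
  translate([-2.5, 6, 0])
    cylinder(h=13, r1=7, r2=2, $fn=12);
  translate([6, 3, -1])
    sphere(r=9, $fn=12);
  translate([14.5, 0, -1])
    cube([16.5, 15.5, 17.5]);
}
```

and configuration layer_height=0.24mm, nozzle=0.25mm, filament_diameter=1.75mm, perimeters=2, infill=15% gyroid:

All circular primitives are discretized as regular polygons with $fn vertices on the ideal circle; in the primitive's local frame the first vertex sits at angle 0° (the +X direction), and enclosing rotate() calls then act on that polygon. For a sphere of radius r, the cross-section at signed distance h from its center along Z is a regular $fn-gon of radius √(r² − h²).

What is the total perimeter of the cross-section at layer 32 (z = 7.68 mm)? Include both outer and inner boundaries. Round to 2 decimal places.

At z = 7.68 mm: the r=7.5 sphere slices to a regular 12-gon of circumradius 7.498 (√(r²−h²) with h=0.18 from center) (perimeter = 2·12·7.498·sin(180°/12) = 46.57 mm); the cone at (-2.5, 6) contributes a regular 12-gon of circumradius 4.046 (interpolated between r1=7 and r2=2 at t=0.591) (perimeter = 2·12·4.046·sin(180°/12) = 25.13 mm); the r=9 sphere at (6, 3) slices to a regular 12-gon of circumradius 2.379 (√(r²−h²) with h=8.68 from center) (perimeter = 2·12·2.379·sin(180°/12) = 14.77 mm); the 16.5×15.5 cube at (14.5, 0) contributes its full rectangle (perimeter 64.00 mm); After the difference (first − rest): starting from the r=7.5 sphere, the cone at (-2.5, 6) partially overlaps it — only the 28.14 mm² overlap (of its 49.11 mm²) is removed, clipping the outline; the r=9 sphere at (6, 3) partially overlaps it — only the 10.73 mm² overlap (of its 16.97 mm²) is removed, clipping the outline; the 16.5×15.5 cube at (14.5, 0) misses the remaining region (no effect) — boundary = 52.97 mm. Overall, the cross-section is a single solid region. Total boundary length (outer) = 52.97 mm.

52.97 mm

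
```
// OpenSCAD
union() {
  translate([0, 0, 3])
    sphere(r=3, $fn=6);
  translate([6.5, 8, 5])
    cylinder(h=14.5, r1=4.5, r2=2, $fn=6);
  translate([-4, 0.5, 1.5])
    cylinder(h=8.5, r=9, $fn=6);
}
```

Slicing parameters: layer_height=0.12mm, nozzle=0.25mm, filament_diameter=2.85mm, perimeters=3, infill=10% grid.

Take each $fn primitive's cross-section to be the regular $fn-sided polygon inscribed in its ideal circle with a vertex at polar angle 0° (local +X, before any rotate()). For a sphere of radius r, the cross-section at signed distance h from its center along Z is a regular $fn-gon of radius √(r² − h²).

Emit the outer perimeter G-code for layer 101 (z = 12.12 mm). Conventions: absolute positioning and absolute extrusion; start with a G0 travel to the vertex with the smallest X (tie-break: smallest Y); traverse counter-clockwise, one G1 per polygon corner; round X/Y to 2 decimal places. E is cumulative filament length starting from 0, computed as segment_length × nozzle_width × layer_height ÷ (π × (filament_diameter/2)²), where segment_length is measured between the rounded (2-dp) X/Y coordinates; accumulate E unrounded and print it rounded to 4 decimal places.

G0 X3.23 Y8.00 Z12.12
G1 X4.86 Y5.17 E0.0154
G1 X8.14 Y5.17 E0.0308
G1 X9.77 Y8.00 E0.0461
G1 X8.14 Y10.83 E0.0615
G1 X4.86 Y10.83 E0.0769
G1 X3.23 Y8.00 E0.0923

At z = 12.12 mm: the sphere does not reach this height (|z−center|=9.120 > r=3); the cone at (6.5, 8): at t=0.491 of its height the radius interpolates to r₁+(r₂−r₁)t = 3.272, giving a regular 6-gon of that circumradius; the cylinder at (-4, 0.5) does not reach this height (z outside [1.5, 10]); Combining (union): only the cone at (6.5, 8) is present, so the union is just that shape — 1 connected region. The outline is a single polygon with 6 vertices. Extrusion per mm of travel: 0.25 × 0.12 / (π × 1.425²) = 0.004703. Accumulating E over each segment gives final E = 0.0923.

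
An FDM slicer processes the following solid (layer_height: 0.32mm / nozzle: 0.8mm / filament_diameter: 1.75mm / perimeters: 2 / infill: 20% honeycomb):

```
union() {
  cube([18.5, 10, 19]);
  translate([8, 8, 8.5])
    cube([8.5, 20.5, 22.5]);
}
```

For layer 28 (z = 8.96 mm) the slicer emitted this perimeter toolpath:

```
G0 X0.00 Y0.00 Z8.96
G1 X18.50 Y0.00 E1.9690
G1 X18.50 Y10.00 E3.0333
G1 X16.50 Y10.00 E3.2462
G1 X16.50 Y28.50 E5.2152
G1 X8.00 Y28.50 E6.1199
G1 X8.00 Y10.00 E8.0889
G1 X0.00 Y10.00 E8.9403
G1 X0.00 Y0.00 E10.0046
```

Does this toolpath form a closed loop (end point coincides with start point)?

Start point (G0): (0.00, 0.00). End point (last G1): the path returns to the start — closed.

yes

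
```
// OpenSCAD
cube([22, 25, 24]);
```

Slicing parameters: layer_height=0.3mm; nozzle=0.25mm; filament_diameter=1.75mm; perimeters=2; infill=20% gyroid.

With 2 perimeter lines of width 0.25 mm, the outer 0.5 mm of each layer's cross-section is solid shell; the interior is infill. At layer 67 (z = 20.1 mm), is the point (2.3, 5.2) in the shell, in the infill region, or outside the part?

infill

At z = 20.1 mm: the cube (footprint 22×25) is included at this height. Overall, the cross-section is a single solid region. The nearest boundary edge runs (0.00, 25.00)→(0.00, 0.00); distance from the point to it = 2.30 mm. The point is inside the cross-section and 2.30 mm from the nearest boundary — more than the 0.5 mm shell width (2 × 0.25), so it's in the infill interior.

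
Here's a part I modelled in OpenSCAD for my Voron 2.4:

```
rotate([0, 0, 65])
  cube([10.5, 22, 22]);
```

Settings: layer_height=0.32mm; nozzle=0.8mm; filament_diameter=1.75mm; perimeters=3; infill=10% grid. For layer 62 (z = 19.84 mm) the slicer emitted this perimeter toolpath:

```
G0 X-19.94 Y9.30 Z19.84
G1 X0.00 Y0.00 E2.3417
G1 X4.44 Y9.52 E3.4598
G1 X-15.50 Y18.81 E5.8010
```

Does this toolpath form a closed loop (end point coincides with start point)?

no

Start point (G0): (-19.94, 9.30). End point (last G1): the path does not return to the start — open.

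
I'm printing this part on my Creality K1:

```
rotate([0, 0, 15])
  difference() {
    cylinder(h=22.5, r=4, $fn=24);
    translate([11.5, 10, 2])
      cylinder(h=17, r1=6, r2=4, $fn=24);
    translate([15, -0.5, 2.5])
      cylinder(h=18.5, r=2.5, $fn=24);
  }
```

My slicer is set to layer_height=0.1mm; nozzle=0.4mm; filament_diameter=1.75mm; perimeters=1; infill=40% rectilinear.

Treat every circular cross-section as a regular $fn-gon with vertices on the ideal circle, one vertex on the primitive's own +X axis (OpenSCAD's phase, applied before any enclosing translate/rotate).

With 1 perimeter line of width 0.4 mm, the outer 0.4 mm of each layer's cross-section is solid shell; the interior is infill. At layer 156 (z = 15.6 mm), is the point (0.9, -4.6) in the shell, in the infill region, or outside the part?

outside

At z = 15.6 mm: the cylinder: section is a regular 24-gon, circumradius r=4; the cone at (11.5, 10) contributes a regular 24-gon of circumradius 4.400 (interpolated between r1=6 and r2=4 at t=0.800); the cylinder at (15, -0.5): section is a regular 24-gon, circumradius r=2.5; Subtracting the remaining from the first: starting from the r=4 cylinder, the cone at (11.5, 10) misses the remaining region (no effect); the r=2.5 cylinder at (15, -0.5) misses the remaining region (no effect) — 1 connected region; (whole slice rotated 15° about Z — lengths, areas and connectivity unchanged). Overall, the cross-section is a single solid region. Undo the 15° rotation: the query point maps to (-0.321, -4.676) in the un-rotated model frame. The nearest boundary edge runs (-0.00, -4.00)→(-1.04, -3.86); distance from the point to it = 0.71 mm. The point is not inside any of the regions above, so it lies outside the cross-section (0.71 mm from the nearest boundary).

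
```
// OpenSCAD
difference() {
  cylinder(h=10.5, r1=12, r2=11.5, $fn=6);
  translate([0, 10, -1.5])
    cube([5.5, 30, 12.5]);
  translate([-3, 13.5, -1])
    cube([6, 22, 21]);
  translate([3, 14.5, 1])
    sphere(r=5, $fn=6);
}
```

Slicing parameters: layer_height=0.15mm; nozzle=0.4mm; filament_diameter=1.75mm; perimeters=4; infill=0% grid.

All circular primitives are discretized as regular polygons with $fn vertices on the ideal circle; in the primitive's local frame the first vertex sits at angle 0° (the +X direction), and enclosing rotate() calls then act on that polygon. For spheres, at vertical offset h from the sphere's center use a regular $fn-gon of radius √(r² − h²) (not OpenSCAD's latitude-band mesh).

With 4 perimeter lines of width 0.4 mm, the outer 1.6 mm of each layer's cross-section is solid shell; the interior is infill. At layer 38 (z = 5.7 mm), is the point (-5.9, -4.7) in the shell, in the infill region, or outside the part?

At z = 5.7 mm: the cone (r1=12→r2=11.5) has section circumradius 11.729 here — a regular 6-gon; the cube at (0, 10) is present — its section is the full 5.5×30 rectangle; the cube at (-3, 13.5) (footprint 6×22) is included at this height; the r=5 sphere at (3, 14.5) contributes a regular 6-gon of circumradius √(5²−4.7²) = 1.706; After the difference (first − rest): starting from the cone, the 5.5×30 cube at (0, 10) partially overlaps it — only the 0.86 mm² overlap (of its 165.00 mm²) is removed, clipping the outline; the 6×22 cube at (-3, 13.5) misses the remaining region (no effect); the r=5 sphere at (3, 14.5) misses the remaining region (no effect) — 1 connected region. Overall, the cross-section is a single solid region. The nearest boundary edge runs (-5.86, -10.16)→(-11.73, 0.00); distance from the point to it = 2.70 mm. The point is inside the cross-section and 2.70 mm from the nearest boundary — more than the 1.6 mm shell width (4 × 0.4), so it's in the infill interior.

infill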